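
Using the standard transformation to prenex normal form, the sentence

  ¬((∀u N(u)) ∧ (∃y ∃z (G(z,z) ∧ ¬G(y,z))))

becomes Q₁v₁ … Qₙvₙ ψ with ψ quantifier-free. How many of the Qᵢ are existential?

Drive negations inward (¬∀x A ≡ ∃x ¬A, ¬∃x A ≡ ∀x ¬A, De Morgan for ∧/∨):
  (∃u ¬N(u)) ∨ (∀y ∀z (¬G(z,z) ∨ G(y,z)))
All bound variables are already distinct, so no renaming is needed.
Pull the quantifiers to the front (each side's bound variable is not free in the other side):
  ∃u ∀y ∀z (¬N(u) ∨ ¬G(z,z) ∨ G(y,z))
The prefix is ∃u ∀y ∀z: 2 universal, 1 existential.

1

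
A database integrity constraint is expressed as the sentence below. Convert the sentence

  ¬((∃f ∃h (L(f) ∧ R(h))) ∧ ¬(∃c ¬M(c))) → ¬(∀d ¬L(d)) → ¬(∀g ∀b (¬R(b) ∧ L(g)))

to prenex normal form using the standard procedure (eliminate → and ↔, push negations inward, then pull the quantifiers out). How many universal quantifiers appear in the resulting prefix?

Rewrite implications/biconditionals: A → B as ¬A ∨ B.
  ¬¬((∃f ∃h (L(f) ∧ R(h))) ∧ ¬(∃c ¬M(c))) ∨ ¬¬(∀d ¬L(d)) ∨ ¬(∀g ∀b (¬R(b) ∧ L(g)))
Drive negations inward (¬∀x A ≡ ∃x ¬A, ¬∃x A ≡ ∀x ¬A, De Morgan for ∧/∨):
  (∃f ∃h (L(f) ∧ R(h))) ∧ (∀c M(c)) ∨ (∀d ¬L(d)) ∨ (∃g ∃b (R(b) ∨ ¬L(g)))
Extract every quantifier outward, since the variables are now distinct and don't occur free across branches:
  ∃f ∃h ∀c ∀d ∃g ∃b (L(f) ∧ R(h) ∧ M(c) ∨ ¬L(d) ∨ R(b) ∨ ¬L(g))
The prefix is ∃f ∃h ∀c ∀d ∃g ∃b: 2 universal, 4 existential.

2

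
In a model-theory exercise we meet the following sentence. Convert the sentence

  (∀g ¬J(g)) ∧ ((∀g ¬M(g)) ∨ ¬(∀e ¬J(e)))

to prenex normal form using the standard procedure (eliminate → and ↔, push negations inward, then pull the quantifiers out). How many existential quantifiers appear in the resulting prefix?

1

Move each ¬ inward, flipping quantifiers it crosses:
  (∀g ¬J(g)) ∧ ((∀g ¬M(g)) ∨ (∃e J(e)))
Rename bound variables to avoid capture: g↦w.
  (∀g ¬J(g)) ∧ ((∀w ¬M(w)) ∨ (∃e J(e)))
Pull the quantifiers to the front (each side's bound variable is not free in the other side):
  ∀g ∀w ∃e (¬J(g) ∧ (¬M(w) ∨ J(e)))
The prefix is ∀g ∀w ∃e: 2 universal, 1 existential.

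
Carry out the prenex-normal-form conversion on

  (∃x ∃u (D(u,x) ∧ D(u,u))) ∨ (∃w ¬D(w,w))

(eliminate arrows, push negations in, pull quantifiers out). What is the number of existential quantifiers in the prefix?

All bound variables are already distinct, so no renaming is needed.
Extract every quantifier outward, since the variables are now distinct and don't occur free across branches:
  ∃x ∃u ∃w (D(u,x) ∧ D(u,u) ∨ ¬D(w,w))
The prefix is ∃x ∃u ∃w: 0 universal, 3 existential.

3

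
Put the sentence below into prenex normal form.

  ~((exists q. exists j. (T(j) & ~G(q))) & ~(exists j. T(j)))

Push ¬ through the quantifiers and connectives to reach negation normal form:
  (forall q. forall j. (~T(j) | G(q))) | (exists j. T(j))
Standardize variables apart so no two quantifiers bind the same name: j↦u1.
  (forall q. forall j. (~T(j) | G(q))) | (exists u1. T(u1))
Finally move all quantifiers to the prefix:
  forall q. forall j. exists u1. (~T(j) | G(q) | T(u1))

forall q. forall j. exists u1. (~T(j) | G(q) | T(u1))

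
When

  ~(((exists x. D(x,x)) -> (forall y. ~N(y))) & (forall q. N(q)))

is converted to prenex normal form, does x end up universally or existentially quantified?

First replace A → B with ¬A ∨ B.
  ~((~(exists x. D(x,x)) | (forall y. ~N(y))) & (forall q. N(q)))
Move each ¬ inward, flipping quantifiers it crosses:
  (exists x. D(x,x)) & (exists y. N(y)) | (exists q. ~N(q))
Finally move all quantifiers to the prefix:
  exists x. exists y. exists q. (D(x,x) & N(y) | ~N(q))
The quantifier exists x sits under an even number of negations (counting the antecedent side of each →), so it remains existential.

existential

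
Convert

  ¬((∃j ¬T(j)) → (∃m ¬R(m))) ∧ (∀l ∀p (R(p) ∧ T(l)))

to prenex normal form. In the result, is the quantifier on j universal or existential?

Rewrite implications/biconditionals: A → B as ¬A ∨ B.
  ¬(¬(∃j ¬T(j)) ∨ (∃m ¬R(m))) ∧ (∀l ∀p (R(p) ∧ T(l)))
Move each ¬ inward, flipping quantifiers it crosses:
  (∃j ¬T(j)) ∧ (∀m R(m)) ∧ (∀l ∀p (R(p) ∧ T(l)))
Finally move all quantifiers to the prefix:
  ∃j ∀m ∀l ∀p (¬T(j) ∧ R(m) ∧ R(p) ∧ T(l))
The quantifier ∃j sits under an even number of negations (counting the antecedent side of each →), so it remains existential.

existential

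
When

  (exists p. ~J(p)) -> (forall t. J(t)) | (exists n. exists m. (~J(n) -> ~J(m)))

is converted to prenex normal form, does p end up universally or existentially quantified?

universal

Rewrite implications/biconditionals: A → B as ¬A ∨ B.
  ~(exists p. ~J(p)) | (forall t. J(t)) | (exists n. exists m. (~~J(n) | ~J(m)))
Move each ¬ inward, flipping quantifiers it crosses:
  (forall p. J(p)) | (forall t. J(t)) | (exists n. exists m. (J(n) | ~J(m)))
All bound variables are already distinct, so no renaming is needed.
Finally move all quantifiers to the prefix:
  forall p. forall t. exists n. exists m. (J(p) | J(t) | J(n) | ~J(m))
The quantifier exists p sits under an odd number of negations (counting the antecedent side of each →), so it flips to forall p.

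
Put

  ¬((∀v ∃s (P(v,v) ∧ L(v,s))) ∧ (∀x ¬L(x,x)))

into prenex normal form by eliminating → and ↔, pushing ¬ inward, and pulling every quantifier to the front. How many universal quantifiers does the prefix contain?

Drive negations inward (¬∀x A ≡ ∃x ¬A, ¬∃x A ≡ ∀x ¬A, De Morgan for ∧/∨):
  (∃v ∀s (¬P(v,v) ∨ ¬L(v,s))) ∨ (∃x L(x,x))
Extract every quantifier outward, since the variables are now distinct and don't occur free across branches:
  ∃v ∀s ∃x (¬P(v,v) ∨ ¬L(v,s) ∨ L(x,x))
The prefix is ∃v ∀s ∃x: 1 universal, 2 existential.

1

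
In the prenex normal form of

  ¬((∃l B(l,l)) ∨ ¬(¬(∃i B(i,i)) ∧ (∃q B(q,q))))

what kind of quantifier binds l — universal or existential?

Move each ¬ inward, flipping quantifiers it crosses:
  (∀l ¬B(l,l)) ∧ (∀i ¬B(i,i)) ∧ (∃q B(q,q))
Extract every quantifier outward, since the variables are now distinct and don't occur free across branches:
  ∀l ∀i ∃q (¬B(l,l) ∧ ¬B(i,i) ∧ B(q,q))
The quantifier ∃l sits under an odd number of negations, so it flips to ∀l.

universal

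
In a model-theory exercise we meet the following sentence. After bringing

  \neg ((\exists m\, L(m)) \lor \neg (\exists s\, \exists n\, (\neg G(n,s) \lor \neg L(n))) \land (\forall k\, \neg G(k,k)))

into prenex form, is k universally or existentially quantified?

Move each ¬ inward, flipping quantifiers it crosses:
  (\forall m\, \neg L(m)) \land ((\exists s\, \exists n\, (\neg G(n,s) \lor \neg L(n))) \lor (\exists k\, G(k,k)))
All bound variables are already distinct, so no renaming is needed.
Extract every quantifier outward, since the variables are now distinct and don't occur free across branches:
  \forall m\, \exists s\, \exists n\, \exists k\, (\neg L(m) \land (\neg G(n,s) \lor \neg L(n) \lor G(k,k)))
The quantifier \forall k sits under an odd number of negations, so it flips to \exists k.

existential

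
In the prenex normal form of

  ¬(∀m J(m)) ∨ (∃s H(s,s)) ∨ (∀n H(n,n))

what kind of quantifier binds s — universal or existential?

Push ¬ through the quantifiers and connectives to reach negation normal form:
  (∃m ¬J(m)) ∨ (∃s H(s,s)) ∨ (∀n H(n,n))
All bound variables are already distinct, so no renaming is needed.
Extract every quantifier outward, since the variables are now distinct and don't occur free across branches:
  ∃m ∃s ∀n (¬J(m) ∨ H(s,s) ∨ H(n,n))
The quantifier ∃s sits under an even number of negations, so it remains existential.

existential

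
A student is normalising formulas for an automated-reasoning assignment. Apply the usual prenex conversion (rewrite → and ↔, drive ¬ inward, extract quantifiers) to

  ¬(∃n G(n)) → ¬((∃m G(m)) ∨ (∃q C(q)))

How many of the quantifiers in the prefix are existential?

Rewrite implications/biconditionals: A → B as ¬A ∨ B.
  ¬¬(∃n G(n)) ∨ ¬((∃m G(m)) ∨ (∃q C(q)))
Move each ¬ inward, flipping quantifiers it crosses:
  (∃n G(n)) ∨ (∀m ¬G(m)) ∧ (∀q ¬C(q))
All bound variables are already distinct, so no renaming is needed.
Extract every quantifier outward, since the variables are now distinct and don't occur free across branches:
  ∃n ∀m ∀q (G(n) ∨ ¬G(m) ∧ ¬C(q))
The prefix is ∃n ∀m ∀q: 2 universal, 1 existential.

1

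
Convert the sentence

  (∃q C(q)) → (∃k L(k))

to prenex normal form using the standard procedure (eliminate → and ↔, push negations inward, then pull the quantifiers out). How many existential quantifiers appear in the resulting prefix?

Eliminate → and ↔ using ¬ and ∨.
  ¬(∃q C(q)) ∨ (∃k L(k))
Drive negations inward (¬∀x A ≡ ∃x ¬A, ¬∃x A ≡ ∀x ¬A, De Morgan for ∧/∨):
  (∀q ¬C(q)) ∨ (∃k L(k))
All bound variables are already distinct, so no renaming is needed.
Pull the quantifiers to the front (each side's bound variable is not free in the other side):
  ∀q ∃k (¬C(q) ∨ L(k))
The prefix is ∀q ∃k: 1 universal, 1 existential.

1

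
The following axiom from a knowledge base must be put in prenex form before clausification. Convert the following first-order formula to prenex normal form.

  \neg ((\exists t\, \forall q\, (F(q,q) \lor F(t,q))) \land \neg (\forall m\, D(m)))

\forall t\, \exists q\, \forall m\, (\neg F(q,q) \land \neg F(t,q) \lor D(m))

Drive negations inward (¬∀x A ≡ ∃x ¬A, ¬∃x A ≡ ∀x ¬A, De Morgan for ∧/∨):
  (\forall t\, \exists q\, (\neg F(q,q) \land \neg F(t,q))) \lor (\forall m\, D(m))
Extract every quantifier outward, since the variables are now distinct and don't occur free across branches:
  \forall t\, \exists q\, \forall m\, (\neg F(q,q) \land \neg F(t,q) \lor D(m))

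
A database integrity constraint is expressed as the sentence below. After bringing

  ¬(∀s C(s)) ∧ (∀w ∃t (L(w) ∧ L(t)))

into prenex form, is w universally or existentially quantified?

universal

Drive negations inward (¬∀x A ≡ ∃x ¬A, ¬∃x A ≡ ∀x ¬A, De Morgan for ∧/∨):
  (∃s ¬C(s)) ∧ (∀w ∃t (L(w) ∧ L(t)))
All bound variables are already distinct, so no renaming is needed.
Extract every quantifier outward, since the variables are now distinct and don't occur free across branches:
  ∃s ∀w ∃t (¬C(s) ∧ L(w) ∧ L(t))
The quantifier ∀w sits under an even number of negations, so it remains universal.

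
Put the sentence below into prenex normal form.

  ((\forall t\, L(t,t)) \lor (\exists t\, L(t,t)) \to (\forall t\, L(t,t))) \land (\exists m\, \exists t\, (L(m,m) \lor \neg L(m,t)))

\exists t\, \forall x1\, \forall z\, \exists m\, \exists v1\, ((\neg L(t,t) \land \neg L(x1,x1) \lor L(z,z)) \land (L(m,m) \lor \neg L(m,v1)))

Eliminate → and ↔ using ¬ and ∨.
  (\neg ((\forall t\, L(t,t)) \lor (\exists t\, L(t,t))) \lor (\forall t\, L(t,t))) \land (\exists m\, \exists t\, (L(m,m) \lor \neg L(m,t)))
Drive negations inward (¬∀x A ≡ ∃x ¬A, ¬∃x A ≡ ∀x ¬A, De Morgan for ∧/∨):
  ((\exists t\, \neg L(t,t)) \land (\forall t\, \neg L(t,t)) \lor (\forall t\, L(t,t))) \land (\exists m\, \exists t\, (L(m,m) \lor \neg L(m,t)))
Rename bound variables to avoid capture: t↦x1, t↦z, t↦v1.
  ((\exists t\, \neg L(t,t)) \land (\forall x1\, \neg L(x1,x1)) \lor (\forall z\, L(z,z))) \land (\exists m\, \exists v1\, (L(m,m) \lor \neg L(m,v1)))
Finally move all quantifiers to the prefix:
  \exists t\, \forall x1\, \forall z\, \exists m\, \exists v1\, ((\neg L(t,t) \land \neg L(x1,x1) \lor L(z,z)) \land (L(m,m) \lor \neg L(m,v1)))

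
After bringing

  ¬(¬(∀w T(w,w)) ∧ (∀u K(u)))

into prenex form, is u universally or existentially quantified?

Move each ¬ inward, flipping quantifiers it crosses:
  (∀w T(w,w)) ∨ (∃u ¬K(u))
All bound variables are already distinct, so no renaming is needed.
Extract every quantifier outward, since the variables are now distinct and don't occur free across branches:
  ∀w ∃u (T(w,w) ∨ ¬K(u))
The quantifier ∀u sits under an odd number of negations, so it flips to ∃u.

existential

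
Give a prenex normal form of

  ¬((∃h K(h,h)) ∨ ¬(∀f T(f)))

Move each ¬ inward, flipping quantifiers it crosses:
  (∀h ¬K(h,h)) ∧ (∀f T(f))
Pull the quantifiers to the front (each side's bound variable is not free in the other side):
  ∀h ∀f (¬K(h,h) ∧ T(f))

∀h ∀f (¬K(h,h) ∧ T(f))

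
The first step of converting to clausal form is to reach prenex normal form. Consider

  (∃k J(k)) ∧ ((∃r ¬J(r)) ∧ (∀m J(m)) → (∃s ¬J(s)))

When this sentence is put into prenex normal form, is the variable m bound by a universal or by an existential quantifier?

First replace A → B with ¬A ∨ B.
  (∃k J(k)) ∧ (¬((∃r ¬J(r)) ∧ (∀m J(m))) ∨ (∃s ¬J(s)))
Drive negations inward (¬∀x A ≡ ∃x ¬A, ¬∃x A ≡ ∀x ¬A, De Morgan for ∧/∨):
  (∃k J(k)) ∧ ((∀r J(r)) ∨ (∃m ¬J(m)) ∨ (∃s ¬J(s)))
All bound variables are already distinct, so no renaming is needed.
Finally move all quantifiers to the prefix:
  ∃k ∀r ∃m ∃s (J(k) ∧ (J(r) ∨ ¬J(m) ∨ ¬J(s)))
The quantifier ∀m sits under an odd number of negations (counting the antecedent side of each →), so it flips to ∃m.

existential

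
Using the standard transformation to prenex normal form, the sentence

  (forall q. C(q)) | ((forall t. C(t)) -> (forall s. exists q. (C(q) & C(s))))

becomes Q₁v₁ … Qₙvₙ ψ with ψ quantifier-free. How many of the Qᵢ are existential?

2

Eliminate → and ↔ using ¬ and ∨.
  (forall q. C(q)) | ~(forall t. C(t)) | (forall s. exists q. (C(q) & C(s)))
Move each ¬ inward, flipping quantifiers it crosses:
  (forall q. C(q)) | (exists t. ~C(t)) | (forall s. exists q. (C(q) & C(s)))
Rename bound variables to avoid capture: q↦u1.
  (forall q. C(q)) | (exists t. ~C(t)) | (forall s. exists u1. (C(u1) & C(s)))
Finally move all quantifiers to the prefix:
  forall q. exists t. forall s. exists u1. (C(q) | ~C(t) | C(u1) & C(s))
The prefix is forall q exists t forall s exists u1: 2 universal, 2 existential.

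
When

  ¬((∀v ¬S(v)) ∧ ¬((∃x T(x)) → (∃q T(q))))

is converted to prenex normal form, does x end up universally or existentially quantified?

First replace A → B with ¬A ∨ B.
  ¬((∀v ¬S(v)) ∧ ¬(¬(∃x T(x)) ∨ (∃q T(q))))
Drive negations inward (¬∀x A ≡ ∃x ¬A, ¬∃x A ≡ ∀x ¬A, De Morgan for ∧/∨):
  (∃v S(v)) ∨ (∀x ¬T(x)) ∨ (∃q T(q))
Extract every quantifier outward, since the variables are now distinct and don't occur free across branches:
  ∃v ∀x ∃q (S(v) ∨ ¬T(x) ∨ T(q))
The quantifier ∃x sits under an odd number of negations (counting the antecedent side of each →), so it flips to ∀x.

universal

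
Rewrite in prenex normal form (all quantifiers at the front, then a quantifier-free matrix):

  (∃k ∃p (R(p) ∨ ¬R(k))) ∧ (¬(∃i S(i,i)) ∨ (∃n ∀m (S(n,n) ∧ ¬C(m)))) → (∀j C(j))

Rewrite implications/biconditionals: A → B as ¬A ∨ B.
  ¬((∃k ∃p (R(p) ∨ ¬R(k))) ∧ (¬(∃i S(i,i)) ∨ (∃n ∀m (S(n,n) ∧ ¬C(m))))) ∨ (∀j C(j))
Drive negations inward (¬∀x A ≡ ∃x ¬A, ¬∃x A ≡ ∀x ¬A, De Morgan for ∧/∨):
  (∀k ∀p (¬R(p) ∧ R(k))) ∨ (∃i S(i,i)) ∧ (∀n ∃m (¬S(n,n) ∨ C(m))) ∨ (∀j C(j))
All bound variables are already distinct, so no renaming is needed.
Finally move all quantifiers to the prefix:
  ∀k ∀p ∃i ∀n ∃m ∀j (¬R(p) ∧ R(k) ∨ S(i,i) ∧ (¬S(n,n) ∨ C(m)) ∨ C(j))

∀k ∀p ∃i ∀n ∃m ∀j (¬R(p) ∧ R(k) ∨ S(i,i) ∧ (¬S(n,n) ∨ C(m)) ∨ C(j))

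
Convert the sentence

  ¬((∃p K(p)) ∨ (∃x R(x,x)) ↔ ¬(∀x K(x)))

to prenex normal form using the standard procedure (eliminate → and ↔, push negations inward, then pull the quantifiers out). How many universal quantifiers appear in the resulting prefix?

3

First replace A → B with ¬A ∨ B; A ↔ B as (¬A ∨ B) ∧ (¬B ∨ A).
  ¬((¬((∃p K(p)) ∨ (∃x R(x,x))) ∨ ¬(∀x K(x))) ∧ (¬¬(∀x K(x)) ∨ (∃p K(p)) ∨ (∃x R(x,x))))
Drive negations inward (¬∀x A ≡ ∃x ¬A, ¬∃x A ≡ ∀x ¬A, De Morgan for ∧/∨):
  ((∃p K(p)) ∨ (∃x R(x,x))) ∧ (∀x K(x)) ∨ (∃x ¬K(x)) ∧ (∀p ¬K(p)) ∧ (∀x ¬R(x,x))
Give each quantifier a distinct variable: x↦q, x↦z1, p↦z, x↦t.
  ((∃p K(p)) ∨ (∃x R(x,x))) ∧ (∀q K(q)) ∨ (∃z1 ¬K(z1)) ∧ (∀z ¬K(z)) ∧ (∀t ¬R(t,t))
Extract every quantifier outward, since the variables are now distinct and don't occur free across branches:
  ∃p ∃x ∀q ∃z1 ∀z ∀t ((K(p) ∨ R(x,x)) ∧ K(q) ∨ ¬K(z1) ∧ ¬K(z) ∧ ¬R(t,t))
The prefix is ∃p ∃x ∀q ∃z1 ∀z ∀t: 3 universal, 3 existential.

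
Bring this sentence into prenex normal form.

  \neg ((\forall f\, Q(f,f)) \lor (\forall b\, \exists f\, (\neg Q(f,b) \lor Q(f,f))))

Drive negations inward (¬∀x A ≡ ∃x ¬A, ¬∃x A ≡ ∀x ¬A, De Morgan for ∧/∨):
  (\exists f\, \neg Q(f,f)) \land (\exists b\, \forall f\, (Q(f,b) \land \neg Q(f,f)))
Rename bound variables to avoid capture: f↦w.
  (\exists f\, \neg Q(f,f)) \land (\exists b\, \forall w\, (Q(w,b) \land \neg Q(w,w)))
Finally move all quantifiers to the prefix:
  \exists f\, \exists b\, \forall w\, (\neg Q(f,f) \land Q(w,b) \land \neg Q(w,w))

\exists f\, \exists b\, \forall w\, (\neg Q(f,f) \land Q(w,b) \land \neg Q(w,w))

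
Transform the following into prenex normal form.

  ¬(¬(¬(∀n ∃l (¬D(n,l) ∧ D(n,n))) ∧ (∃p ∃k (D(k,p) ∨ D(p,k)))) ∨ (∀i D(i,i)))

∃n ∀l ∃p ∃k ∃i ((D(n,l) ∨ ¬D(n,n)) ∧ (D(k,p) ∨ D(p,k)) ∧ ¬D(i,i))

Move each ¬ inward, flipping quantifiers it crosses:
  (∃n ∀l (D(n,l) ∨ ¬D(n,n))) ∧ (∃p ∃k (D(k,p) ∨ D(p,k))) ∧ (∃i ¬D(i,i))
All bound variables are already distinct, so no renaming is needed.
Pull the quantifiers to the front (each side's bound variable is not free in the other side):
  ∃n ∀l ∃p ∃k ∃i ((D(n,l) ∨ ¬D(n,n)) ∧ (D(k,p) ∨ D(p,k)) ∧ ¬D(i,i))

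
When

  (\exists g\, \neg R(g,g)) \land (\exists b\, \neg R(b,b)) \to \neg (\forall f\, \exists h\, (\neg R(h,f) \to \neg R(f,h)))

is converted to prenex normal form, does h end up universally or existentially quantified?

Eliminate → and ↔ using ¬ and ∨.
  \neg ((\exists g\, \neg R(g,g)) \land (\exists b\, \neg R(b,b))) \lor \neg (\forall f\, \exists h\, (\neg \neg R(h,f) \lor \neg R(f,h)))
Drive negations inward (¬∀x A ≡ ∃x ¬A, ¬∃x A ≡ ∀x ¬A, De Morgan for ∧/∨):
  (\forall g\, R(g,g)) \lor (\forall b\, R(b,b)) \lor (\exists f\, \forall h\, (\neg R(h,f) \land R(f,h)))
All bound variables are already distinct, so no renaming is needed.
Extract every quantifier outward, since the variables are now distinct and don't occur free across branches:
  \forall g\, \forall b\, \exists f\, \forall h\, (R(g,g) \lor R(b,b) \lor \neg R(h,f) \land R(f,h))
The quantifier \exists h sits under an odd number of negations (counting the antecedent side of each →), so it flips to \forall h.

universal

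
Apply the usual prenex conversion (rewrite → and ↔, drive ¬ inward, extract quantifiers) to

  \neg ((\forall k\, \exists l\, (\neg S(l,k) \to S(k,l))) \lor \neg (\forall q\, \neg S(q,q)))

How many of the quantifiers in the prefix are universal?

First replace A → B with ¬A ∨ B.
  \neg ((\forall k\, \exists l\, (\neg \neg S(l,k) \lor S(k,l))) \lor \neg (\forall q\, \neg S(q,q)))
Move each ¬ inward, flipping quantifiers it crosses:
  (\exists k\, \forall l\, (\neg S(l,k) \land \neg S(k,l))) \land (\forall q\, \neg S(q,q))
Pull the quantifiers to the front (each side's bound variable is not free in the other side):
  \exists k\, \forall l\, \forall q\, (\neg S(l,k) \land \neg S(k,l) \land \neg S(q,q))
The prefix is \exists k \forall l \forall q: 2 universal, 1 existential.

2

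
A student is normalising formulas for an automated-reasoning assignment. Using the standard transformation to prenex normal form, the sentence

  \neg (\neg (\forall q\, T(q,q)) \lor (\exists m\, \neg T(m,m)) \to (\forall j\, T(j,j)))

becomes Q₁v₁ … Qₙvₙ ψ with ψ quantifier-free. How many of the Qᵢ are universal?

First replace A → B with ¬A ∨ B.
  \neg (\neg (\neg (\forall q\, T(q,q)) \lor (\exists m\, \neg T(m,m))) \lor (\forall j\, T(j,j)))
Move each ¬ inward, flipping quantifiers it crosses:
  ((\exists q\, \neg T(q,q)) \lor (\exists m\, \neg T(m,m))) \land (\exists j\, \neg T(j,j))
All bound variables are already distinct, so no renaming is needed.
Pull the quantifiers to the front (each side's bound variable is not free in the other side):
  \exists q\, \exists m\, \exists j\, ((\neg T(q,q) \lor \neg T(m,m)) \land \neg T(j,j))
The prefix is \exists q \exists m \exists j: 0 universal, 3 existential.

0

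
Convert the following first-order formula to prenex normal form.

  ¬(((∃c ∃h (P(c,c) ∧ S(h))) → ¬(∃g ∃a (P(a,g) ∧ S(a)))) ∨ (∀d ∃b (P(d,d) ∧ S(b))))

∃c ∃h ∃g ∃a ∃d ∀b (P(c,c) ∧ S(h) ∧ P(a,g) ∧ S(a) ∧ (¬P(d,d) ∨ ¬S(b)))

First replace A → B with ¬A ∨ B.
  ¬(¬(∃c ∃h (P(c,c) ∧ S(h))) ∨ ¬(∃g ∃a (P(a,g) ∧ S(a))) ∨ (∀d ∃b (P(d,d) ∧ S(b))))
Push ¬ through the quantifiers and connectives to reach negation normal form:
  (∃c ∃h (P(c,c) ∧ S(h))) ∧ (∃g ∃a (P(a,g) ∧ S(a))) ∧ (∃d ∀b (¬P(d,d) ∨ ¬S(b)))
All bound variables are already distinct, so no renaming is needed.
Pull the quantifiers to the front (each side's bound variable is not free in the other side):
  ∃c ∃h ∃g ∃a ∃d ∀b (P(c,c) ∧ S(h) ∧ P(a,g) ∧ S(a) ∧ (¬P(d,d) ∨ ¬S(b)))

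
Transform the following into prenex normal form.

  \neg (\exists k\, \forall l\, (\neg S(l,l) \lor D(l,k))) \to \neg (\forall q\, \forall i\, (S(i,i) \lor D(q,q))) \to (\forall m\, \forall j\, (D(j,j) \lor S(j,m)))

Rewrite implications/biconditionals: A → B as ¬A ∨ B.
  \neg \neg (\exists k\, \forall l\, (\neg S(l,l) \lor D(l,k))) \lor \neg \neg (\forall q\, \forall i\, (S(i,i) \lor D(q,q))) \lor (\forall m\, \forall j\, (D(j,j) \lor S(j,m)))
Move each ¬ inward, flipping quantifiers it crosses:
  (\exists k\, \forall l\, (\neg S(l,l) \lor D(l,k))) \lor (\forall q\, \forall i\, (S(i,i) \lor D(q,q))) \lor (\forall m\, \forall j\, (D(j,j) \lor S(j,m)))
All bound variables are already distinct, so no renaming is needed.
Extract every quantifier outward, since the variables are now distinct and don't occur free across branches:
  \exists k\, \forall l\, \forall q\, \forall i\, \forall m\, \forall j\, (\neg S(l,l) \lor D(l,k) \lor S(i,i) \lor D(q,q) \lor D(j,j) \lor S(j,m))

\exists k\, \forall l\, \forall q\, \forall i\, \forall m\, \forall j\, (\neg S(l,l) \lor D(l,k) \lor S(i,i) \lor D(q,q) \lor D(j,j) \lor S(j,m))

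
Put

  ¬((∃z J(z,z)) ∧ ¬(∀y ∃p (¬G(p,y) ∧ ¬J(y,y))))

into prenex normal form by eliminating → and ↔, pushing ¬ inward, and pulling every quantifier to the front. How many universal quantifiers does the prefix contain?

2

Drive negations inward (¬∀x A ≡ ∃x ¬A, ¬∃x A ≡ ∀x ¬A, De Morgan for ∧/∨):
  (∀z ¬J(z,z)) ∨ (∀y ∃p (¬G(p,y) ∧ ¬J(y,y)))
Finally move all quantifiers to the prefix:
  ∀z ∀y ∃p (¬J(z,z) ∨ ¬G(p,y) ∧ ¬J(y,y))
The prefix is ∀z ∀y ∃p: 2 universal, 1 existential.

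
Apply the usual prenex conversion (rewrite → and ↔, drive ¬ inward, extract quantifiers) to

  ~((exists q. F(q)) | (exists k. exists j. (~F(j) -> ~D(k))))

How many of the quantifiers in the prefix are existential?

Rewrite implications/biconditionals: A → B as ¬A ∨ B.
  ~((exists q. F(q)) | (exists k. exists j. (~~F(j) | ~D(k))))
Drive negations inward (¬∀x A ≡ ∃x ¬A, ¬∃x A ≡ ∀x ¬A, De Morgan for ∧/∨):
  (forall q. ~F(q)) & (forall k. forall j. (~F(j) & D(k)))
Pull the quantifiers to the front (each side's bound variable is not free in the other side):
  forall q. forall k. forall j. (~F(q) & ~F(j) & D(k))
The prefix is forall q forall k forall j: 3 universal, 0 existential.

0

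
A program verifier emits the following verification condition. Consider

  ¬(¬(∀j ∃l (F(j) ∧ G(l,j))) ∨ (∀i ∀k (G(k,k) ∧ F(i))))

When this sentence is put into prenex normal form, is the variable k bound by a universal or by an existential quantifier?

Move each ¬ inward, flipping quantifiers it crosses:
  (∀j ∃l (F(j) ∧ G(l,j))) ∧ (∃i ∃k (¬G(k,k) ∨ ¬F(i)))
All bound variables are already distinct, so no renaming is needed.
Finally move all quantifiers to the prefix:
  ∀j ∃l ∃i ∃k (F(j) ∧ G(l,j) ∧ (¬G(k,k) ∨ ¬F(i)))
The quantifier ∀k sits under an odd number of negations, so it flips to ∃k.

existential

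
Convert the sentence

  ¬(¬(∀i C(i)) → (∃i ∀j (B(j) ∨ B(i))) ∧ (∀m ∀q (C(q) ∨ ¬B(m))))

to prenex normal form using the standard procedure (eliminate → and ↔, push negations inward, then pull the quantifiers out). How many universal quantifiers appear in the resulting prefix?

First replace A → B with ¬A ∨ B.
  ¬(¬¬(∀i C(i)) ∨ (∃i ∀j (B(j) ∨ B(i))) ∧ (∀m ∀q (C(q) ∨ ¬B(m))))
Move each ¬ inward, flipping quantifiers it crosses:
  (∃i ¬C(i)) ∧ ((∀i ∃j (¬B(j) ∧ ¬B(i))) ∨ (∃m ∃q (¬C(q) ∧ B(m))))
Give each quantifier a distinct variable: i↦y1.
  (∃i ¬C(i)) ∧ ((∀y1 ∃j (¬B(j) ∧ ¬B(y1))) ∨ (∃m ∃q (¬C(q) ∧ B(m))))
Pull the quantifiers to the front (each side's bound variable is not free in the other side):
  ∃i ∀y1 ∃j ∃m ∃q (¬C(i) ∧ (¬B(j) ∧ ¬B(y1) ∨ ¬C(q) ∧ B(m)))
The prefix is ∃i ∀y1 ∃j ∃m ∃q: 1 universal, 4 existential.

1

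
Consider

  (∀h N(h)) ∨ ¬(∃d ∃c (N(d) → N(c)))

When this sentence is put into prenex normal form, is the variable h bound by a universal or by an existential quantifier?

universal

Rewrite implications/biconditionals: A → B as ¬A ∨ B.
  (∀h N(h)) ∨ ¬(∃d ∃c (¬N(d) ∨ N(c)))
Drive negations inward (¬∀x A ≡ ∃x ¬A, ¬∃x A ≡ ∀x ¬A, De Morgan for ∧/∨):
  (∀h N(h)) ∨ (∀d ∀c (N(d) ∧ ¬N(c)))
Finally move all quantifiers to the prefix:
  ∀h ∀d ∀c (N(h) ∨ N(d) ∧ ¬N(c))
The quantifier ∀h sits under an even number of negations (counting the antecedent side of each →), so it remains universal.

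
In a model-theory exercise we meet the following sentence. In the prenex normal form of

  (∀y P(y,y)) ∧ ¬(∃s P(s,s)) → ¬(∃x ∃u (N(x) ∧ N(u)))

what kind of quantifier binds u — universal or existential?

Rewrite implications/biconditionals: A → B as ¬A ∨ B.
  ¬((∀y P(y,y)) ∧ ¬(∃s P(s,s))) ∨ ¬(∃x ∃u (N(x) ∧ N(u)))
Push ¬ through the quantifiers and connectives to reach negation normal form:
  (∃y ¬P(y,y)) ∨ (∃s P(s,s)) ∨ (∀x ∀u (¬N(x) ∨ ¬N(u)))
All bound variables are already distinct, so no renaming is needed.
Finally move all quantifiers to the prefix:
  ∃y ∃s ∀x ∀u (¬P(y,y) ∨ P(s,s) ∨ ¬N(x) ∨ ¬N(u))
The quantifier ∃u sits under an odd number of negations (counting the antecedent side of each →), so it flips to ∀u.

universal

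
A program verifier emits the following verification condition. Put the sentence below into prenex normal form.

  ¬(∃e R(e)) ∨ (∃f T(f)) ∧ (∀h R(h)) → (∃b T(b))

∃e ∀f ∃h ∃b (R(e) ∧ (¬T(f) ∨ ¬R(h)) ∨ T(b))

Eliminate → and ↔ using ¬ and ∨.
  ¬(¬(∃e R(e)) ∨ (∃f T(f)) ∧ (∀h R(h))) ∨ (∃b T(b))
Drive negations inward (¬∀x A ≡ ∃x ¬A, ¬∃x A ≡ ∀x ¬A, De Morgan for ∧/∨):
  (∃e R(e)) ∧ ((∀f ¬T(f)) ∨ (∃h ¬R(h))) ∨ (∃b T(b))
All bound variables are already distinct, so no renaming is needed.
Pull the quantifiers to the front (each side's bound variable is not free in the other side):
  ∃e ∀f ∃h ∃b (R(e) ∧ (¬T(f) ∨ ¬R(h)) ∨ T(b))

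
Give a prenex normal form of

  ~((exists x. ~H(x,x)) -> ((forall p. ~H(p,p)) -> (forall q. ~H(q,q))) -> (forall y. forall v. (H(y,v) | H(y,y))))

Rewrite implications/biconditionals: A → B as ¬A ∨ B.
  ~(~(exists x. ~H(x,x)) | ~(~(forall p. ~H(p,p)) | (forall q. ~H(q,q))) | (forall y. forall v. (H(y,v) | H(y,y))))
Push ¬ through the quantifiers and connectives to reach negation normal form:
  (exists x. ~H(x,x)) & ((exists p. H(p,p)) | (forall q. ~H(q,q))) & (exists y. exists v. (~H(y,v) & ~H(y,y)))
Pull the quantifiers to the front (each side's bound variable is not free in the other side):
  exists x. exists p. forall q. exists y. exists v. (~H(x,x) & (H(p,p) | ~H(q,q)) & ~H(y,v) & ~H(y,y))

exists x. exists p. forall q. exists y. exists v. (~H(x,x) & (H(p,p) | ~H(q,q)) & ~H(y,v) & ~H(y,y))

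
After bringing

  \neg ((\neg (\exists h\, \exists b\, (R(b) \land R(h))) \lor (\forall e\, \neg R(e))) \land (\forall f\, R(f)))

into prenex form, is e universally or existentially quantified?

Drive negations inward (¬∀x A ≡ ∃x ¬A, ¬∃x A ≡ ∀x ¬A, De Morgan for ∧/∨):
  (\exists h\, \exists b\, (R(b) \land R(h))) \land (\exists e\, R(e)) \lor (\exists f\, \neg R(f))
All bound variables are already distinct, so no renaming is needed.
Pull the quantifiers to the front (each side's bound variable is not free in the other side):
  \exists h\, \exists b\, \exists e\, \exists f\, (R(b) \land R(h) \land R(e) \lor \neg R(f))
The quantifier \forall e sits under an odd number of negations, so it flips to \exists e.

existential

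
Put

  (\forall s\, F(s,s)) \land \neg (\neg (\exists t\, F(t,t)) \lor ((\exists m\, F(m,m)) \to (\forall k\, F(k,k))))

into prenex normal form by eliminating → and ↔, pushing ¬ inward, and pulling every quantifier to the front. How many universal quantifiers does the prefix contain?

Rewrite implications/biconditionals: A → B as ¬A ∨ B.
  (\forall s\, F(s,s)) \land \neg (\neg (\exists t\, F(t,t)) \lor \neg (\exists m\, F(m,m)) \lor (\forall k\, F(k,k)))
Push ¬ through the quantifiers and connectives to reach negation normal form:
  (\forall s\, F(s,s)) \land (\exists t\, F(t,t)) \land (\exists m\, F(m,m)) \land (\exists k\, \neg F(k,k))
All bound variables are already distinct, so no renaming is needed.
Finally move all quantifiers to the prefix:
  \forall s\, \exists t\, \exists m\, \exists k\, (F(s,s) \land F(t,t) \land F(m,m) \land \neg F(k,k))
The prefix is \forall s \exists t \exists m \exists k: 1 universal, 3 existential.

1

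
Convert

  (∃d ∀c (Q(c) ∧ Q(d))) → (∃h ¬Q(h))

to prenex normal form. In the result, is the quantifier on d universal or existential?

Eliminate → and ↔ using ¬ and ∨.
  ¬(∃d ∀c (Q(c) ∧ Q(d))) ∨ (∃h ¬Q(h))
Move each ¬ inward, flipping quantifiers it crosses:
  (∀d ∃c (¬Q(c) ∨ ¬Q(d))) ∨ (∃h ¬Q(h))
All bound variables are already distinct, so no renaming is needed.
Finally move all quantifiers to the prefix:
  ∀d ∃c ∃h (¬Q(c) ∨ ¬Q(d) ∨ ¬Q(h))
The quantifier ∃d sits under an odd number of negations (counting the antecedent side of each →), so it flips to ∀d.

universal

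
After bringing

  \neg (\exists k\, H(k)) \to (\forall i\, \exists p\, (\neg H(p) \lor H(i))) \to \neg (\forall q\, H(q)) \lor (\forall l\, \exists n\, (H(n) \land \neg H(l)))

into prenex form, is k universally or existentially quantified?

First replace A → B with ¬A ∨ B.
  \neg \neg (\exists k\, H(k)) \lor \neg (\forall i\, \exists p\, (\neg H(p) \lor H(i))) \lor \neg (\forall q\, H(q)) \lor (\forall l\, \exists n\, (H(n) \land \neg H(l)))
Drive negations inward (¬∀x A ≡ ∃x ¬A, ¬∃x A ≡ ∀x ¬A, De Morgan for ∧/∨):
  (\exists k\, H(k)) \lor (\exists i\, \forall p\, (H(p) \land \neg H(i))) \lor (\exists q\, \neg H(q)) \lor (\forall l\, \exists n\, (H(n) \land \neg H(l)))
Extract every quantifier outward, since the variables are now distinct and don't occur free across branches:
  \exists k\, \exists i\, \forall p\, \exists q\, \forall l\, \exists n\, (H(k) \lor H(p) \land \neg H(i) \lor \neg H(q) \lor H(n) \land \neg H(l))
The quantifier \exists k sits under an even number of negations (counting the antecedent side of each →), so it remains existential.

existential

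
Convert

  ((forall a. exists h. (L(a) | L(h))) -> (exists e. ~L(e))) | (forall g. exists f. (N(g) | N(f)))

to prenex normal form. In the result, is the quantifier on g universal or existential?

Rewrite implications/biconditionals: A → B as ¬A ∨ B.
  ~(forall a. exists h. (L(a) | L(h))) | (exists e. ~L(e)) | (forall g. exists f. (N(g) | N(f)))
Push ¬ through the quantifiers and connectives to reach negation normal form:
  (exists a. forall h. (~L(a) & ~L(h))) | (exists e. ~L(e)) | (forall g. exists f. (N(g) | N(f)))
All bound variables are already distinct, so no renaming is needed.
Finally move all quantifiers to the prefix:
  exists a. forall h. exists e. forall g. exists f. (~L(a) & ~L(h) | ~L(e) | N(g) | N(f))
The quantifier forall g sits under an even number of negations (counting the antecedent side of each →), so it remains universal.

universal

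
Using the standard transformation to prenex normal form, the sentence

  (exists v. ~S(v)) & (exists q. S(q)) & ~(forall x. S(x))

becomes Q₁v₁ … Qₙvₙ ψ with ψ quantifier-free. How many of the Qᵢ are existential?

Move each ¬ inward, flipping quantifiers it crosses:
  (exists v. ~S(v)) & (exists q. S(q)) & (exists x. ~S(x))
Extract every quantifier outward, since the variables are now distinct and don't occur free across branches:
  exists v. exists q. exists x. (~S(v) & S(q) & ~S(x))
The prefix is exists v exists q exists x: 0 universal, 3 existential.

3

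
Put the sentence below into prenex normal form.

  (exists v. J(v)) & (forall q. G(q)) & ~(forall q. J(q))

Move each ¬ inward, flipping quantifiers it crosses:
  (exists v. J(v)) & (forall q. G(q)) & (exists q. ~J(q))
Rename bound variables to avoid capture: q↦y1.
  (exists v. J(v)) & (forall q. G(q)) & (exists y1. ~J(y1))
Finally move all quantifiers to the prefix:
  exists v. forall q. exists y1. (J(v) & G(q) & ~J(y1))

exists v. forall q. exists y1. (J(v) & G(q) & ~J(y1))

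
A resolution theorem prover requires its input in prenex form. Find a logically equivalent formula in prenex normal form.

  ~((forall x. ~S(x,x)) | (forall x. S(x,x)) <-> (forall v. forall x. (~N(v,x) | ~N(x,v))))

Eliminate → and ↔ using ¬ and ∨; A ↔ B as (¬A ∨ B) ∧ (¬B ∨ A).
  ~((~((forall x. ~S(x,x)) | (forall x. S(x,x))) | (forall v. forall x. (~N(v,x) | ~N(x,v)))) & (~(forall v. forall x. (~N(v,x) | ~N(x,v))) | (forall x. ~S(x,x)) | (forall x. S(x,x))))
Drive negations inward (¬∀x A ≡ ∃x ¬A, ¬∃x A ≡ ∀x ¬A, De Morgan for ∧/∨):
  ((forall x. ~S(x,x)) | (forall x. S(x,x))) & (exists v. exists x. (N(v,x) & N(x,v))) | (forall v. forall x. (~N(v,x) | ~N(x,v))) & (exists x. S(x,x)) & (exists x. ~S(x,x))
Standardize variables apart so no two quantifiers bind the same name: x↦z, x↦y1, v↦s, x↦r, x↦v1, x↦w1.
  ((forall x. ~S(x,x)) | (forall z. S(z,z))) & (exists v. exists y1. (N(v,y1) & N(y1,v))) | (forall s. forall r. (~N(s,r) | ~N(r,s))) & (exists v1. S(v1,v1)) & (exists w1. ~S(w1,w1))
Pull the quantifiers to the front (each side's bound variable is not free in the other side):
  forall x. forall z. exists v. exists y1. forall s. forall r. exists v1. exists w1. ((~S(x,x) | S(z,z)) & N(v,y1) & N(y1,v) | (~N(s,r) | ~N(r,s)) & S(v1,v1) & ~S(w1,w1))

forall x. forall z. exists v. exists y1. forall s. forall r. exists v1. exists w1. ((~S(x,x) | S(z,z)) & N(v,y1) & N(y1,v) | (~N(s,r) | ~N(r,s)) & S(v1,v1) & ~S(w1,w1))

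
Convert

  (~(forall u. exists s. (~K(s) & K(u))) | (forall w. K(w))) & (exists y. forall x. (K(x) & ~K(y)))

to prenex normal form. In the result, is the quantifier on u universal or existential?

Drive negations inward (¬∀x A ≡ ∃x ¬A, ¬∃x A ≡ ∀x ¬A, De Morgan for ∧/∨):
  ((exists u. forall s. (K(s) | ~K(u))) | (forall w. K(w))) & (exists y. forall x. (K(x) & ~K(y)))
Finally move all quantifiers to the prefix:
  exists u. forall s. forall w. exists y. forall x. ((K(s) | ~K(u) | K(w)) & K(x) & ~K(y))
The quantifier forall u sits under an odd number of negations, so it flips to exists u.

existential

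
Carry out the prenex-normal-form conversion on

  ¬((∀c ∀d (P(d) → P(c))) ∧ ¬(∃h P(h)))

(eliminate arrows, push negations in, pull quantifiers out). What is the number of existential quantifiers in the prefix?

Eliminate → and ↔ using ¬ and ∨.
  ¬((∀c ∀d (¬P(d) ∨ P(c))) ∧ ¬(∃h P(h)))
Drive negations inward (¬∀x A ≡ ∃x ¬A, ¬∃x A ≡ ∀x ¬A, De Morgan for ∧/∨):
  (∃c ∃d (P(d) ∧ ¬P(c))) ∨ (∃h P(h))
Extract every quantifier outward, since the variables are now distinct and don't occur free across branches:
  ∃c ∃d ∃h (P(d) ∧ ¬P(c) ∨ P(h))
The prefix is ∃c ∃d ∃h: 0 universal, 3 existential.

3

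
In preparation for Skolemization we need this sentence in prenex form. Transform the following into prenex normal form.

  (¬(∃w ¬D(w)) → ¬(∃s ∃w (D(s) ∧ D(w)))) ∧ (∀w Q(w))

∃w ∀s ∀y1 ∀p ((¬D(w) ∨ ¬D(s) ∨ ¬D(y1)) ∧ Q(p))

Rewrite implications/biconditionals: A → B as ¬A ∨ B.
  (¬¬(∃w ¬D(w)) ∨ ¬(∃s ∃w (D(s) ∧ D(w)))) ∧ (∀w Q(w))
Drive negations inward (¬∀x A ≡ ∃x ¬A, ¬∃x A ≡ ∀x ¬A, De Morgan for ∧/∨):
  ((∃w ¬D(w)) ∨ (∀s ∀w (¬D(s) ∨ ¬D(w)))) ∧ (∀w Q(w))
Rename bound variables to avoid capture: w↦y1, w↦p.
  ((∃w ¬D(w)) ∨ (∀s ∀y1 (¬D(s) ∨ ¬D(y1)))) ∧ (∀p Q(p))
Pull the quantifiers to the front (each side's bound variable is not free in the other side):
  ∃w ∀s ∀y1 ∀p ((¬D(w) ∨ ¬D(s) ∨ ¬D(y1)) ∧ Q(p))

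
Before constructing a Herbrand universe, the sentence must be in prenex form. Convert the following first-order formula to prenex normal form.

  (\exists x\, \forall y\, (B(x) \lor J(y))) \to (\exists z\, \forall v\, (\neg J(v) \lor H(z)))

Eliminate → and ↔ using ¬ and ∨.
  \neg (\exists x\, \forall y\, (B(x) \lor J(y))) \lor (\exists z\, \forall v\, (\neg J(v) \lor H(z)))
Drive negations inward (¬∀x A ≡ ∃x ¬A, ¬∃x A ≡ ∀x ¬A, De Morgan for ∧/∨):
  (\forall x\, \exists y\, (\neg B(x) \land \neg J(y))) \lor (\exists z\, \forall v\, (\neg J(v) \lor H(z)))
Extract every quantifier outward, since the variables are now distinct and don't occur free across branches:
  \forall x\, \exists y\, \exists z\, \forall v\, (\neg B(x) \land \neg J(y) \lor \neg J(v) \lor H(z))

\forall x\, \exists y\, \exists z\, \forall v\, (\neg B(x) \land \neg J(y) \lor \neg J(v) \lor H(z))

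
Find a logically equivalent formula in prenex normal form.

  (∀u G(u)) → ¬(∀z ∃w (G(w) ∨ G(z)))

∃u ∃z ∀w (¬G(u) ∨ ¬G(w) ∧ ¬G(z))

Rewrite implications/biconditionals: A → B as ¬A ∨ B.
  ¬(∀u G(u)) ∨ ¬(∀z ∃w (G(w) ∨ G(z)))
Push ¬ through the quantifiers and connectives to reach negation normal form:
  (∃u ¬G(u)) ∨ (∃z ∀w (¬G(w) ∧ ¬G(z)))
Pull the quantifiers to the front (each side's bound variable is not free in the other side):
  ∃u ∃z ∀w (¬G(u) ∨ ¬G(w) ∧ ¬G(z))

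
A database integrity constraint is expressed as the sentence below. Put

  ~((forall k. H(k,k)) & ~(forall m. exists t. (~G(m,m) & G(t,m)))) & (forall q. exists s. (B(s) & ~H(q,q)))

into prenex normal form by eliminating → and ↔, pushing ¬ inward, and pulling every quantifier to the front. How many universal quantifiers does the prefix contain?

2

Move each ¬ inward, flipping quantifiers it crosses:
  ((exists k. ~H(k,k)) | (forall m. exists t. (~G(m,m) & G(t,m)))) & (forall q. exists s. (B(s) & ~H(q,q)))
Extract every quantifier outward, since the variables are now distinct and don't occur free across branches:
  exists k. forall m. exists t. forall q. exists s. ((~H(k,k) | ~G(m,m) & G(t,m)) & B(s) & ~H(q,q))
The prefix is exists k forall m exists t forall q exists s: 2 universal, 3 existential.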